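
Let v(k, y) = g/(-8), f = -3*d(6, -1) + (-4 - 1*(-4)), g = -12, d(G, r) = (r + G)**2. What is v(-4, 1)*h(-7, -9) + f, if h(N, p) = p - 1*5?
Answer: -96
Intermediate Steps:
d(G, r) = (G + r)**2
f = -75 (f = -3*(6 - 1)**2 + (-4 - 1*(-4)) = -3*5**2 + (-4 + 4) = -3*25 + 0 = -75 + 0 = -75)
v(k, y) = 3/2 (v(k, y) = -12/(-8) = -12*(-1/8) = 3/2)
h(N, p) = -5 + p (h(N, p) = p - 5 = -5 + p)
v(-4, 1)*h(-7, -9) + f = 3*(-5 - 9)/2 - 75 = (3/2)*(-14) - 75 = -21 - 75 = -96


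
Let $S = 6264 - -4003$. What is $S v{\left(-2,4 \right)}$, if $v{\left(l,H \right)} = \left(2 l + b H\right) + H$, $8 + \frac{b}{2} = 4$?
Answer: $-328544$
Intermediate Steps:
$b = -8$ ($b = -16 + 2 \cdot 4 = -16 + 8 = -8$)
$v{\left(l,H \right)} = - 7 H + 2 l$ ($v{\left(l,H \right)} = \left(2 l - 8 H\right) + H = \left(- 8 H + 2 l\right) + H = - 7 H + 2 l$)
$S = 10267$ ($S = 6264 + 4003 = 10267$)
$S v{\left(-2,4 \right)} = 10267 \left(\left(-7\right) 4 + 2 \left(-2\right)\right) = 10267 \left(-28 - 4\right) = 10267 \left(-32\right) = -328544$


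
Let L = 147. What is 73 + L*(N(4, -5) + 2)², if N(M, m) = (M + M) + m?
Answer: 3748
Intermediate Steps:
N(M, m) = m + 2*M (N(M, m) = 2*M + m = m + 2*M)
73 + L*(N(4, -5) + 2)² = 73 + 147*((-5 + 2*4) + 2)² = 73 + 147*((-5 + 8) + 2)² = 73 + 147*(3 + 2)² = 73 + 147*5² = 73 + 147*25 = 73 + 3675 = 3748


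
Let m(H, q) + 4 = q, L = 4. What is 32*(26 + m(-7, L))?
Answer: 832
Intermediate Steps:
m(H, q) = -4 + q
32*(26 + m(-7, L)) = 32*(26 + (-4 + 4)) = 32*(26 + 0) = 32*26 = 832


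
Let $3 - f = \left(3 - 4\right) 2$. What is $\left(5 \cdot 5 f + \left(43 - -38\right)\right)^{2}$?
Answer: $42436$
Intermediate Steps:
$f = 5$ ($f = 3 - \left(3 - 4\right) 2 = 3 - \left(-1\right) 2 = 3 - -2 = 3 + 2 = 5$)
$\left(5 \cdot 5 f + \left(43 - -38\right)\right)^{2} = \left(5 \cdot 5 \cdot 5 + \left(43 - -38\right)\right)^{2} = \left(25 \cdot 5 + \left(43 + 38\right)\right)^{2} = \left(125 + 81\right)^{2} = 206^{2} = 42436$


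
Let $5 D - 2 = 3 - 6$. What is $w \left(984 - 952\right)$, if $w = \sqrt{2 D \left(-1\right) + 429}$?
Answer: $\frac{32 \sqrt{10735}}{5} \approx 663.1$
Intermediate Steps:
$D = - \frac{1}{5}$ ($D = \frac{2}{5} + \frac{3 - 6}{5} = \frac{2}{5} + \frac{1}{5} \left(-3\right) = \frac{2}{5} - \frac{3}{5} = - \frac{1}{5} \approx -0.2$)
$w = \frac{\sqrt{10735}}{5}$ ($w = \sqrt{2 \left(- \frac{1}{5}\right) \left(-1\right) + 429} = \sqrt{\left(- \frac{2}{5}\right) \left(-1\right) + 429} = \sqrt{\frac{2}{5} + 429} = \sqrt{\frac{2147}{5}} = \frac{\sqrt{10735}}{5} \approx 20.722$)
$w \left(984 - 952\right) = \frac{\sqrt{10735}}{5} \left(984 - 952\right) = \frac{\sqrt{10735}}{5} \cdot 32 = \frac{32 \sqrt{10735}}{5}$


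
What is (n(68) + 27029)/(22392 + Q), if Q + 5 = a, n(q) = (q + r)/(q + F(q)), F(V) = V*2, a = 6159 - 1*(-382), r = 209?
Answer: 5514193/5901312 ≈ 0.93440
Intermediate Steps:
a = 6541 (a = 6159 + 382 = 6541)
F(V) = 2*V
n(q) = (209 + q)/(3*q) (n(q) = (q + 209)/(q + 2*q) = (209 + q)/((3*q)) = (209 + q)*(1/(3*q)) = (209 + q)/(3*q))
Q = 6536 (Q = -5 + 6541 = 6536)
(n(68) + 27029)/(22392 + Q) = ((⅓)*(209 + 68)/68 + 27029)/(22392 + 6536) = ((⅓)*(1/68)*277 + 27029)/28928 = (277/204 + 27029)*(1/28928) = (5514193/204)*(1/28928) = 5514193/5901312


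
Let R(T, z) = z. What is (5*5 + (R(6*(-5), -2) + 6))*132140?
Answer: 3832060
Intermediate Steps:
(5*5 + (R(6*(-5), -2) + 6))*132140 = (5*5 + (-2 + 6))*132140 = (25 + 4)*132140 = 29*132140 = 3832060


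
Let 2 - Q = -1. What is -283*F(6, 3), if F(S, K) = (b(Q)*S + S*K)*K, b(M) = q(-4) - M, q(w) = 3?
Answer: -15282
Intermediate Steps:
Q = 3 (Q = 2 - 1*(-1) = 2 + 1 = 3)
b(M) = 3 - M
F(S, K) = S*K**2 (F(S, K) = ((3 - 1*3)*S + S*K)*K = ((3 - 3)*S + K*S)*K = (0*S + K*S)*K = (0 + K*S)*K = (K*S)*K = S*K**2)
-283*F(6, 3) = -1698*3**2 = -1698*9 = -283*54 = -15282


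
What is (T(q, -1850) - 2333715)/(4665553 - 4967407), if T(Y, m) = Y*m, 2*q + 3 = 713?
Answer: 2990465/301854 ≈ 9.9070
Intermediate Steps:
q = 355 (q = -3/2 + (½)*713 = -3/2 + 713/2 = 355)
(T(q, -1850) - 2333715)/(4665553 - 4967407) = (355*(-1850) - 2333715)/(4665553 - 4967407) = (-656750 - 2333715)/(-301854) = -2990465*(-1/301854) = 2990465/301854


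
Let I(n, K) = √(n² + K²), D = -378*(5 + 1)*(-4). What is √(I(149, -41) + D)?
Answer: √(9072 + √23882) ≈ 96.055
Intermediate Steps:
D = 9072 (D = -2268*(-4) = -378*(-24) = 9072)
I(n, K) = √(K² + n²)
√(I(149, -41) + D) = √(√((-41)² + 149²) + 9072) = √(√(1681 + 22201) + 9072) = √(√23882 + 9072) = √(9072 + √23882)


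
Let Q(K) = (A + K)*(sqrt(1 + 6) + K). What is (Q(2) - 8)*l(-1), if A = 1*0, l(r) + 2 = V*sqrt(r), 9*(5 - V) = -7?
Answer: 4*(2 - sqrt(7))*(9 - 26*I)/9 ≈ -2.583 + 7.462*I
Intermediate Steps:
V = 52/9 (V = 5 - 1/9*(-7) = 5 + 7/9 = 52/9 ≈ 5.7778)
l(r) = -2 + 52*sqrt(r)/9
A = 0
Q(K) = K*(K + sqrt(7)) (Q(K) = (0 + K)*(sqrt(1 + 6) + K) = K*(sqrt(7) + K) = K*(K + sqrt(7)))
(Q(2) - 8)*l(-1) = (2*(2 + sqrt(7)) - 8)*(-2 + 52*sqrt(-1)/9) = ((4 + 2*sqrt(7)) - 8)*(-2 + 52*I/9) = (-4 + 2*sqrt(7))*(-2 + 52*I/9)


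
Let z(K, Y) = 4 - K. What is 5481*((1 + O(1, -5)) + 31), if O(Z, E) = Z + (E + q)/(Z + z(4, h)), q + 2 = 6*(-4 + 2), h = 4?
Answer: 76734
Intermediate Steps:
q = -14 (q = -2 + 6*(-4 + 2) = -2 + 6*(-2) = -2 - 12 = -14)
O(Z, E) = Z + (-14 + E)/Z (O(Z, E) = Z + (E - 14)/(Z + (4 - 1*4)) = Z + (-14 + E)/(Z + (4 - 4)) = Z + (-14 + E)/(Z + 0) = Z + (-14 + E)/Z)
5481*((1 + O(1, -5)) + 31) = 5481*((1 + (-14 - 5 + 1**2)/1) + 31) = 5481*((1 + 1*(-14 - 5 + 1)) + 31) = 5481*((1 + 1*(-18)) + 31) = 5481*((1 - 18) + 31) = 5481*(-17 + 31) = 5481*14 = 76734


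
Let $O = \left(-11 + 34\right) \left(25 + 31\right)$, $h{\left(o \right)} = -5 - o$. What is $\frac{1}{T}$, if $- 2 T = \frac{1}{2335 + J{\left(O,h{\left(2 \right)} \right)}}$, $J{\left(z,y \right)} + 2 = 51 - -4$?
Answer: $-4776$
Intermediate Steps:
$O = 1288$ ($O = 23 \cdot 56 = 1288$)
$J{\left(z,y \right)} = 53$ ($J{\left(z,y \right)} = -2 + \left(51 - -4\right) = -2 + \left(51 + 4\right) = -2 + 55 = 53$)
$T = - \frac{1}{4776}$ ($T = - \frac{1}{2 \left(2335 + 53\right)} = - \frac{1}{2 \cdot 2388} = \left(- \frac{1}{2}\right) \frac{1}{2388} = - \frac{1}{4776} \approx -0.00020938$)
$\frac{1}{T} = \frac{1}{- \frac{1}{4776}} = -4776$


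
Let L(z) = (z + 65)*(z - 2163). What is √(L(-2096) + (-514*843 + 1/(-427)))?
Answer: 2*√374536904189/427 ≈ 2866.5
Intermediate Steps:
L(z) = (-2163 + z)*(65 + z) (L(z) = (65 + z)*(-2163 + z) = (-2163 + z)*(65 + z))
√(L(-2096) + (-514*843 + 1/(-427))) = √((-140595 + (-2096)² - 2098*(-2096)) + (-514*843 + 1/(-427))) = √((-140595 + 4393216 + 4397408) + (-433302 - 1/427)) = √(8650029 - 185019955/427) = √(3508542428/427) = 2*√374536904189/427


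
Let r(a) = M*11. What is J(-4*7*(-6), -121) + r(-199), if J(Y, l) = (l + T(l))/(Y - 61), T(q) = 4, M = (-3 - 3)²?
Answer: 42255/107 ≈ 394.91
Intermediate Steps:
M = 36 (M = (-6)² = 36)
r(a) = 396 (r(a) = 36*11 = 396)
J(Y, l) = (4 + l)/(-61 + Y) (J(Y, l) = (l + 4)/(Y - 61) = (4 + l)/(-61 + Y))
J(-4*7*(-6), -121) + r(-199) = (4 - 121)/(-61 - 4*7*(-6)) + 396 = -117/(-61 - 28*(-6)) + 396 = -117/(-61 + 168) + 396 = -117/107 + 396 = 42255/107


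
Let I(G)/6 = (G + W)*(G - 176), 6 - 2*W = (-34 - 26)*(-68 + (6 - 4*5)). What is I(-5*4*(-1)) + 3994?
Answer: 2285026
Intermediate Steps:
W = -2457 (W = 3 - (-34 - 26)*(-68 + (6 - 4*5))/2 = 3 - (-30)*(-68 + (6 - 20)) = 3 - (-30)*(-68 - 14) = 3 - (-30)*(-82) = 3 - 1/2*4920 = 3 - 2460 = -2457)
I(G) = 6*(-2457 + G)*(-176 + G) (I(G) = 6*((G - 2457)*(G - 176)) = 6*((-2457 + G)*(-176 + G)) = 6*(-2457 + G)*(-176 + G))
I(-5*4*(-1)) + 3994 = (2594592 - 15798*(-5*4)*(-1) + 6*(-5*4*(-1))**2) + 3994 = (2594592 - (-315960)*(-1) + 6*(-20*(-1))**2) + 3994 = (2594592 - 15798*20 + 6*20**2) + 3994 = (2594592 - 315960 + 6*400) + 3994 = (2594592 - 315960 + 2400) + 3994 = 2281032 + 3994 = 2285026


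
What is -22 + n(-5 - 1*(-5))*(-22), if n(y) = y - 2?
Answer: 22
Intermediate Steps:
n(y) = -2 + y
-22 + n(-5 - 1*(-5))*(-22) = -22 + (-2 + (-5 - 1*(-5)))*(-22) = -22 + (-2 + (-5 + 5))*(-22) = -22 + (-2 + 0)*(-22) = -22 - 2*(-22) = -22 + 44 = 22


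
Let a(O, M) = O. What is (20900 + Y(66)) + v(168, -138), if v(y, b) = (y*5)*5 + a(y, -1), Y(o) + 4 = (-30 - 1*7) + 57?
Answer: 25284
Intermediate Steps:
Y(o) = 16 (Y(o) = -4 + ((-30 - 1*7) + 57) = -4 + ((-30 - 7) + 57) = -4 + (-37 + 57) = -4 + 20 = 16)
v(y, b) = 26*y (v(y, b) = (y*5)*5 + y = (5*y)*5 + y = 25*y + y = 26*y)
(20900 + Y(66)) + v(168, -138) = (20900 + 16) + 26*168 = 20916 + 4368 = 25284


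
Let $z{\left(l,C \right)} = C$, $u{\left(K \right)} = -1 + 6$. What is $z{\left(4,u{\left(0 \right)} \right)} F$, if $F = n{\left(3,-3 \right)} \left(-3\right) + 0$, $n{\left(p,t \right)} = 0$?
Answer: $0$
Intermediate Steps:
$u{\left(K \right)} = 5$
$F = 0$ ($F = 0 \left(-3\right) + 0 = 0 + 0 = 0$)
$z{\left(4,u{\left(0 \right)} \right)} F = 5 \cdot 0 = 0$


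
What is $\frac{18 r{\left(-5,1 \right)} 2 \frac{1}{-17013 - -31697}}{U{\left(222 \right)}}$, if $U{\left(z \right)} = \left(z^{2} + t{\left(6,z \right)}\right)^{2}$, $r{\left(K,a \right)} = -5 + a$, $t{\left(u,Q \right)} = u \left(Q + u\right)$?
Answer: $- \frac{1}{261622493244} \approx -3.8223 \cdot 10^{-12}$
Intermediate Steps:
$U{\left(z \right)} = \left(36 + z^{2} + 6 z\right)^{2}$ ($U{\left(z \right)} = \left(z^{2} + 6 \left(z + 6\right)\right)^{2} = \left(z^{2} + 6 \left(6 + z\right)\right)^{2} = \left(z^{2} + \left(36 + 6 z\right)\right)^{2} = \left(36 + z^{2} + 6 z\right)^{2}$)
$\frac{18 r{\left(-5,1 \right)} 2 \frac{1}{-17013 - -31697}}{U{\left(222 \right)}} = \frac{18 \left(-5 + 1\right) 2 \frac{1}{-17013 - -31697}}{\left(36 + 222^{2} + 6 \cdot 222\right)^{2}} = \frac{18 \left(-4\right) 2 \frac{1}{-17013 + 31697}}{\left(36 + 49284 + 1332\right)^{2}} = \frac{\left(-72\right) 2 \cdot \frac{1}{14684}}{50652^{2}} = \frac{\left(-144\right) \frac{1}{14684}}{2565625104} = \left(- \frac{36}{3671}\right) \frac{1}{2565625104} = - \frac{1}{261622493244}$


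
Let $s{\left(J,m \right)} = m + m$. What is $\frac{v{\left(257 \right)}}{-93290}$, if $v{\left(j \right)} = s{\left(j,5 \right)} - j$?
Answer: $\frac{13}{4910} \approx 0.0026477$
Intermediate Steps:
$s{\left(J,m \right)} = 2 m$
$v{\left(j \right)} = 10 - j$ ($v{\left(j \right)} = 2 \cdot 5 - j = 10 - j$)
$\frac{v{\left(257 \right)}}{-93290} = \frac{10 - 257}{-93290} = \left(10 - 257\right) \left(- \frac{1}{93290}\right) = \left(-247\right) \left(- \frac{1}{93290}\right) = \frac{13}{4910}$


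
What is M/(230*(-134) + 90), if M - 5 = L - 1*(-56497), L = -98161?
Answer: 41659/30730 ≈ 1.3556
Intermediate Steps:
M = -41659 (M = 5 + (-98161 - 1*(-56497)) = 5 + (-98161 + 56497) = 5 - 41664 = -41659)
M/(230*(-134) + 90) = -41659/(230*(-134) + 90) = -41659/(-30820 + 90) = -41659/(-30730) = -41659*(-1/30730) = 41659/30730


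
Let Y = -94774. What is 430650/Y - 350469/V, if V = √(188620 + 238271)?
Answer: -215325/47387 - 116823*√426891/142297 ≈ -540.95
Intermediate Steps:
V = √426891 ≈ 653.37
430650/Y - 350469/V = 430650/(-94774) - 350469*√426891/426891 = 430650*(-1/94774) - 116823*√426891/142297 = -215325/47387 - 116823*√426891/142297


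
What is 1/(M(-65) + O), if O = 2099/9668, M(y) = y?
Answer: -9668/626321 ≈ -0.015436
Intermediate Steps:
O = 2099/9668 (O = 2099*(1/9668) = 2099/9668 ≈ 0.21711)
1/(M(-65) + O) = 1/(-65 + 2099/9668) = 1/(-626321/9668) = -9668/626321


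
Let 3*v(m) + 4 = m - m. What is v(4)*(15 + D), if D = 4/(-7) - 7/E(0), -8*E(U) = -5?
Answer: -452/105 ≈ -4.3048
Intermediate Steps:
E(U) = 5/8 (E(U) = -⅛*(-5) = 5/8)
v(m) = -4/3 (v(m) = -4/3 + (m - m)/3 = -4/3 + (⅓)*0 = -4/3 + 0 = -4/3)
D = -412/35 (D = 4/(-7) - 7/5/8 = 4*(-⅐) - 7*8/5 = -4/7 - 56/5 = -412/35 ≈ -11.771)
v(4)*(15 + D) = -4*(15 - 412/35)/3 = -4/3*113/35 = -452/105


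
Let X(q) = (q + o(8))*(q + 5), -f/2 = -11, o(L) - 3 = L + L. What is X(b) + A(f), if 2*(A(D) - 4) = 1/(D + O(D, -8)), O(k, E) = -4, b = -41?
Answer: 28657/36 ≈ 796.03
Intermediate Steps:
o(L) = 3 + 2*L (o(L) = 3 + (L + L) = 3 + 2*L)
f = 22 (f = -2*(-11) = 22)
A(D) = 4 + 1/(2*(-4 + D)) (A(D) = 4 + 1/(2*(D - 4)) = 4 + 1/(2*(-4 + D)))
X(q) = (5 + q)*(19 + q) (X(q) = (q + (3 + 2*8))*(q + 5) = (q + (3 + 16))*(5 + q) = (q + 19)*(5 + q) = (19 + q)*(5 + q) = (5 + q)*(19 + q))
X(b) + A(f) = (95 + (-41)² + 24*(-41)) + (-31 + 8*22)/(2*(-4 + 22)) = (95 + 1681 - 984) + (½)*(-31 + 176)/18 = 792 + (½)*(1/18)*145 = 792 + 145/36 = 28657/36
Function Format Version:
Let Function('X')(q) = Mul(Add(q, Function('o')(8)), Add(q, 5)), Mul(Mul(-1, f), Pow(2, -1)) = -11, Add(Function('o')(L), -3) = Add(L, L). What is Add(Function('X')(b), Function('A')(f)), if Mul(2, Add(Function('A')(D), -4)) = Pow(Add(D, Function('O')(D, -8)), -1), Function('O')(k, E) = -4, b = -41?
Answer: Rational(28657, 36) ≈ 796.03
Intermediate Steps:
Function('o')(L) = Add(3, Mul(2, L)) (Function('o')(L) = Add(3, Add(L, L)) = Add(3, Mul(2, L)))
f = 22 (f = Mul(-2, -11) = 22)
Function('A')(D) = Add(4, Mul(Rational(1, 2), Pow(Add(-4, D), -1))) (Function('A')(D) = Add(4, Mul(Rational(1, 2), Pow(Add(D, -4), -1))) = Add(4, Mul(Rational(1, 2), Pow(Add(-4, D), -1))))
Function('X')(q) = Mul(Add(5, q), Add(19, q)) (Function('X')(q) = Mul(Add(q, Add(3, Mul(2, 8))), Add(q, 5)) = Mul(Add(q, Add(3, 16)), Add(5, q)) = Mul(Add(q, 19), Add(5, q)) = Mul(Add(19, q), Add(5, q)) = Mul(Add(5, q), Add(19, q)))
Add(Function('X')(b), Function('A')(f)) = Add(Add(95, Pow(-41, 2), Mul(24, -41)), Mul(Rational(1, 2), Pow(Add(-4, 22), -1), Add(-31, Mul(8, 22)))) = Add(Add(95, 1681, -984), Mul(Rational(1, 2), Pow(18, -1), Add(-31, 176))) = Add(792, Mul(Rational(1, 2), Rational(1, 18), 145)) = Add(792, Rational(145, 36)) = Rational(28657, 36)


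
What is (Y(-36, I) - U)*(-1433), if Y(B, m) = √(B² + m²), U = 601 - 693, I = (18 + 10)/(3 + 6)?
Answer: -131836 - 5732*√6610/9 ≈ -1.8362e+5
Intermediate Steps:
I = 28/9 ≈ 3.1111
U = -92
(Y(-36, I) - U)*(-1433) = (√((-36)² + (28/9)²) - 1*(-92))*(-1433) = (√(1296 + 784/81) + 92)*(-1433) = (√(105760/81) + 92)*(-1433) = (4*√6610/9 + 92)*(-1433) = (92 + 4*√6610/9)*(-1433) = -131836 - 5732*√6610/9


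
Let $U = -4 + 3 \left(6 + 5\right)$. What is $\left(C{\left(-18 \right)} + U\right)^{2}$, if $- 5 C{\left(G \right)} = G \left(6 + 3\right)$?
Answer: $\frac{94249}{25} \approx 3770.0$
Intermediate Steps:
$C{\left(G \right)} = - \frac{9 G}{5}$ ($C{\left(G \right)} = - \frac{G \left(6 + 3\right)}{5} = - \frac{G 9}{5} = - \frac{9 G}{5}$)
$U = 29$ ($U = -4 + 3 \cdot 11 = -4 + 33 = 29$)
$\left(C{\left(-18 \right)} + U\right)^{2} = \left(\left(- \frac{9}{5}\right) \left(-18\right) + 29\right)^{2} = \left(\frac{162}{5} + 29\right)^{2} = \left(\frac{307}{5}\right)^{2} = \frac{94249}{25}$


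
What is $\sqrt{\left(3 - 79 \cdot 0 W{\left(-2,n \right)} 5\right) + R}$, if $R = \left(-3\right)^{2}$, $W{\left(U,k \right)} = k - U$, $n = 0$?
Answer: $2 \sqrt{3} \approx 3.4641$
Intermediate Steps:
$R = 9$
$\sqrt{\left(3 - 79 \cdot 0 W{\left(-2,n \right)} 5\right) + R} = \sqrt{\left(3 - 79 \cdot 0 \left(0 - -2\right) 5\right) + 9} = \sqrt{\left(3 - 79 \cdot 0 \left(0 + 2\right) 5\right) + 9} = \sqrt{\left(3 - 79 \cdot 0 \cdot 2 \cdot 5\right) + 9} = \sqrt{\left(3 - 79 \cdot 0 \cdot 5\right) + 9} = \sqrt{\left(3 - 0\right) + 9} = \sqrt{\left(3 + 0\right) + 9} = \sqrt{3 + 9} = \sqrt{12} = 2 \sqrt{3}$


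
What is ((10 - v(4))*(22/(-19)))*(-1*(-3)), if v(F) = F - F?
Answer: -660/19 ≈ -34.737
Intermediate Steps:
v(F) = 0
((10 - v(4))*(22/(-19)))*(-1*(-3)) = ((10 - 1*0)*(22/(-19)))*(-1*(-3)) = ((10 + 0)*(22*(-1/19)))*3 = (10*(-22/19))*3 = -220/19*3 = -660/19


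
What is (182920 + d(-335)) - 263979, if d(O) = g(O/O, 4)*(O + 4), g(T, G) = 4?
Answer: -82383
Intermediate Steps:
d(O) = 16 + 4*O (d(O) = 4*(O + 4) = 4*(4 + O) = 16 + 4*O)
(182920 + d(-335)) - 263979 = (182920 + (16 + 4*(-335))) - 263979 = (182920 + (16 - 1340)) - 263979 = (182920 - 1324) - 263979 = 181596 - 263979 = -82383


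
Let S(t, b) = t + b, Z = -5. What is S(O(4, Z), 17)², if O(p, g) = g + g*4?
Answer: 64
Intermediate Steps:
O(p, g) = 5*g (O(p, g) = g + 4*g = 5*g)
S(t, b) = b + t
S(O(4, Z), 17)² = (17 + 5*(-5))² = (17 - 25)² = (-8)² = 64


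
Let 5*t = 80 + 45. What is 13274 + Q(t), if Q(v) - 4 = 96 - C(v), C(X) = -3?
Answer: 13377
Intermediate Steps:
t = 25 (t = (80 + 45)/5 = (⅕)*125 = 25)
Q(v) = 103 (Q(v) = 4 + (96 - 1*(-3)) = 4 + (96 + 3) = 4 + 99 = 103)
13274 + Q(t) = 13274 + 103 = 13377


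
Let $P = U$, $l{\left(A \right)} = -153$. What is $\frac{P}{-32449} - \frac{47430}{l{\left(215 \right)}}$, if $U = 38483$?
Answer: $\frac{10020707}{32449} \approx 308.81$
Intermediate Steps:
$P = 38483$
$\frac{P}{-32449} - \frac{47430}{l{\left(215 \right)}} = \frac{38483}{-32449} - \frac{47430}{-153} = 38483 \left(- \frac{1}{32449}\right) - -310 = - \frac{38483}{32449} + 310 = \frac{10020707}{32449}$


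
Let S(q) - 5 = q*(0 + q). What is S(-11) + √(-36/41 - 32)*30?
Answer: 126 + 60*I*√13817/41 ≈ 126.0 + 172.02*I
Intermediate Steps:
S(q) = 5 + q² (S(q) = 5 + q*(0 + q) = 5 + q*q = 5 + q²)
S(-11) + √(-36/41 - 32)*30 = (5 + (-11)²) + √(-36/41 - 32)*30 = (5 + 121) + √(-36*1/41 - 32)*30 = 126 + √(-36/41 - 32)*30 = 126 + √(-1348/41)*30 = 126 + (2*I*√13817/41)*30 = 126 + 60*I*√13817/41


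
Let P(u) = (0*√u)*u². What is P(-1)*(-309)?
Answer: 0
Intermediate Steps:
P(u) = 0 (P(u) = 0*u² = 0)
P(-1)*(-309) = 0*(-309) = 0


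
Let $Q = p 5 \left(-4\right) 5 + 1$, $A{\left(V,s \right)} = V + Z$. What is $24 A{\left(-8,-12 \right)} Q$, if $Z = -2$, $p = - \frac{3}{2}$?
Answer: $-36240$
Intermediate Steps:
$p = - \frac{3}{2}$ ($p = \left(-3\right) \frac{1}{2} = - \frac{3}{2} \approx -1.5$)
$A{\left(V,s \right)} = -2 + V$ ($A{\left(V,s \right)} = V - 2 = -2 + V$)
$Q = 151$ ($Q = - \frac{3 \cdot 5 \left(-4\right) 5}{2} + 1 = - \frac{3 \left(\left(-20\right) 5\right)}{2} + 1 = \left(- \frac{3}{2}\right) \left(-100\right) + 1 = 150 + 1 = 151$)
$24 A{\left(-8,-12 \right)} Q = 24 \left(-2 - 8\right) 151 = 24 \left(-10\right) 151 = \left(-240\right) 151 = -36240$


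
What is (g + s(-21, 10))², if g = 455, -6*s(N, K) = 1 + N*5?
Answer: 2007889/9 ≈ 2.2310e+5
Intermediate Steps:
s(N, K) = -⅙ - 5*N/6 (s(N, K) = -(1 + N*5)/6 = -(1 + 5*N)/6 = -⅙ - 5*N/6)
(g + s(-21, 10))² = (455 + (-⅙ - ⅚*(-21)))² = (455 + (-⅙ + 35/2))² = (455 + 52/3)² = (1417/3)² = 2007889/9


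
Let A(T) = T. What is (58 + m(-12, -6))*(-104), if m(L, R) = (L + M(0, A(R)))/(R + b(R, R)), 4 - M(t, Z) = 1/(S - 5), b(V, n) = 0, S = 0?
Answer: -30836/5 ≈ -6167.2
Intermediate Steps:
M(t, Z) = 21/5 (M(t, Z) = 4 - 1/(0 - 5) = 4 - 1/(-5) = 4 - 1*(-⅕) = 4 + ⅕ = 21/5)
m(L, R) = (21/5 + L)/R (m(L, R) = (L + 21/5)/(R + 0) = (21/5 + L)/R)
(58 + m(-12, -6))*(-104) = (58 + (21/5 - 12)/(-6))*(-104) = (58 - ⅙*(-39/5))*(-104) = (58 + 13/10)*(-104) = (593/10)*(-104) = -30836/5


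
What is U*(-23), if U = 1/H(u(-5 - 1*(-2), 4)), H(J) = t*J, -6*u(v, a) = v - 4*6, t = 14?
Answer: -23/63 ≈ -0.36508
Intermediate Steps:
u(v, a) = 4 - v/6 (u(v, a) = -(v - 4*6)/6 = -(v - 24)/6 = -(-24 + v)/6 = 4 - v/6)
H(J) = 14*J
U = 1/63 (U = 1/(14*(4 - (-5 - 1*(-2))/6)) = 1/(14*(4 - (-5 + 2)/6)) = 1/(14*(4 - 1/6*(-3))) = 1/(14*(4 + 1/2)) = 1/(14*(9/2)) = 1/63 ≈ 0.015873)
U*(-23) = (1/63)*(-23) = -23/63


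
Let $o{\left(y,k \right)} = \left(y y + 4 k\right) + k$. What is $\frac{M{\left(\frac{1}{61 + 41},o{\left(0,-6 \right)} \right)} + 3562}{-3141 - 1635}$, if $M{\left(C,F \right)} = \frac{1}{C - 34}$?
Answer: $- \frac{1543669}{2069799} \approx -0.74581$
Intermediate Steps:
$o{\left(y,k \right)} = y^{2} + 5 k$ ($o{\left(y,k \right)} = \left(y^{2} + 4 k\right) + k = y^{2} + 5 k$)
$M{\left(C,F \right)} = \frac{1}{-34 + C}$
$\frac{M{\left(\frac{1}{61 + 41},o{\left(0,-6 \right)} \right)} + 3562}{-3141 - 1635} = \frac{\frac{1}{-34 + \frac{1}{61 + 41}} + 3562}{-3141 - 1635} = \frac{\frac{1}{-34 + \frac{1}{102}} + 3562}{-4776} = \left(\frac{1}{-34 + \frac{1}{102}} + 3562\right) \left(- \frac{1}{4776}\right) = \left(\frac{1}{- \frac{3467}{102}} + 3562\right) \left(- \frac{1}{4776}\right) = \left(- \frac{102}{3467} + 3562\right) \left(- \frac{1}{4776}\right) = \frac{12349352}{3467} \left(- \frac{1}{4776}\right) = - \frac{1543669}{2069799}$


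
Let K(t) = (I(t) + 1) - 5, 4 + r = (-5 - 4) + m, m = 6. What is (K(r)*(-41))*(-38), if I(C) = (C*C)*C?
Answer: -540626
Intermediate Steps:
I(C) = C³ (I(C) = C²*C = C³)
r = -7 (r = -4 + ((-5 - 4) + 6) = -4 + (-9 + 6) = -4 - 3 = -7)
K(t) = -4 + t³ (K(t) = (t³ + 1) - 5 = (1 + t³) - 5 = -4 + t³)
(K(r)*(-41))*(-38) = ((-4 + (-7)³)*(-41))*(-38) = ((-4 - 343)*(-41))*(-38) = -347*(-41)*(-38) = 14227*(-38) = -540626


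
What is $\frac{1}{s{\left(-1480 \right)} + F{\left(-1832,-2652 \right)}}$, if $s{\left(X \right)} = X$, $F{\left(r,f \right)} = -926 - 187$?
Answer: $- \frac{1}{2593} \approx -0.00038565$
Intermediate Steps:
$F{\left(r,f \right)} = -1113$
$\frac{1}{s{\left(-1480 \right)} + F{\left(-1832,-2652 \right)}} = \frac{1}{-1480 - 1113} = \frac{1}{-2593} = - \frac{1}{2593}$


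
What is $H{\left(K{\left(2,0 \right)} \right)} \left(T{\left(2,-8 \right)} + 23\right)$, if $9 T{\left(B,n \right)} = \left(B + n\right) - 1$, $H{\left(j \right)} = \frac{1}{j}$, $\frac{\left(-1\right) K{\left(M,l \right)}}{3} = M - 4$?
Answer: $\frac{100}{27} \approx 3.7037$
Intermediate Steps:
$K{\left(M,l \right)} = 12 - 3 M$ ($K{\left(M,l \right)} = - 3 \left(M - 4\right) = - 3 \left(-4 + M\right) = 12 - 3 M$)
$T{\left(B,n \right)} = - \frac{1}{9} + \frac{B}{9} + \frac{n}{9}$ ($T{\left(B,n \right)} = \frac{\left(B + n\right) - 1}{9} = \frac{-1 + B + n}{9} = - \frac{1}{9} + \frac{B}{9} + \frac{n}{9}$)
$H{\left(K{\left(2,0 \right)} \right)} \left(T{\left(2,-8 \right)} + 23\right) = \frac{\left(- \frac{1}{9} + \frac{1}{9} \cdot 2 + \frac{1}{9} \left(-8\right)\right) + 23}{12 - 6} = \frac{\left(- \frac{1}{9} + \frac{2}{9} - \frac{8}{9}\right) + 23}{12 - 6} = \frac{- \frac{7}{9} + 23}{6} = \frac{1}{6} \cdot \frac{200}{9} = \frac{100}{27}$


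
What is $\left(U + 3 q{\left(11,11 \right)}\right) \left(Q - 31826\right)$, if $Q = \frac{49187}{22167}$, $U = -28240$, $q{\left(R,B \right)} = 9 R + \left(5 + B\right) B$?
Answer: $\frac{19339576053325}{22167} \approx 8.7245 \cdot 10^{8}$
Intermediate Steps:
$q{\left(R,B \right)} = 9 R + B \left(5 + B\right)$
$Q = \frac{49187}{22167}$ ($Q = 49187 \cdot \frac{1}{22167} = \frac{49187}{22167} \approx 2.2189$)
$\left(U + 3 q{\left(11,11 \right)}\right) \left(Q - 31826\right) = \left(-28240 + 3 \left(11^{2} + 5 \cdot 11 + 9 \cdot 11\right)\right) \left(\frac{49187}{22167} - 31826\right) = \left(-28240 + 3 \left(121 + 55 + 99\right)\right) \left(- \frac{705437755}{22167}\right) = \left(-28240 + 3 \cdot 275\right) \left(- \frac{705437755}{22167}\right) = \left(-28240 + 825\right) \left(- \frac{705437755}{22167}\right) = \left(-27415\right) \left(- \frac{705437755}{22167}\right) = \frac{19339576053325}{22167}$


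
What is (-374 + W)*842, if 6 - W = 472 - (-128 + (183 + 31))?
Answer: -634868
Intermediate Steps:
W = -380 (W = 6 - (472 - (-128 + (183 + 31))) = 6 - (472 - (-128 + 214)) = 6 - (472 - 1*86) = 6 - (472 - 86) = 6 - 1*386 = 6 - 386 = -380)
(-374 + W)*842 = (-374 - 380)*842 = -754*842 = -634868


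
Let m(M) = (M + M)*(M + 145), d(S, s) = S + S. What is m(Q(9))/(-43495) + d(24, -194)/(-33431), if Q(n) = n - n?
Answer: -48/33431 ≈ -0.0014358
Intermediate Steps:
d(S, s) = 2*S
Q(n) = 0
m(M) = 2*M*(145 + M) (m(M) = (2*M)*(145 + M) = 2*M*(145 + M))
m(Q(9))/(-43495) + d(24, -194)/(-33431) = (2*0*(145 + 0))/(-43495) + (2*24)/(-33431) = (2*0*145)*(-1/43495) + 48*(-1/33431) = 0*(-1/43495) - 48/33431 = 0 - 48/33431 = -48/33431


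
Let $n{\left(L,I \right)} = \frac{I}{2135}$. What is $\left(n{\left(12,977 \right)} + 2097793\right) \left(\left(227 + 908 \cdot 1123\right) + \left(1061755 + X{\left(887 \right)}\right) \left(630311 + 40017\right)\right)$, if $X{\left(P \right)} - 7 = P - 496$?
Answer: $\frac{637772316935790054008}{427} \approx 1.4936 \cdot 10^{18}$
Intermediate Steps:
$X{\left(P \right)} = -489 + P$ ($X{\left(P \right)} = 7 + \left(P - 496\right) = 7 + \left(-496 + P\right) = -489 + P$)
$n{\left(L,I \right)} = \frac{I}{2135}$ ($n{\left(L,I \right)} = I \frac{1}{2135} = \frac{I}{2135}$)
$\left(n{\left(12,977 \right)} + 2097793\right) \left(\left(227 + 908 \cdot 1123\right) + \left(1061755 + X{\left(887 \right)}\right) \left(630311 + 40017\right)\right) = \left(\frac{1}{2135} \cdot 977 + 2097793\right) \left(\left(227 + 908 \cdot 1123\right) + \left(1061755 + \left(-489 + 887\right)\right) \left(630311 + 40017\right)\right) = \left(\frac{977}{2135} + 2097793\right) \left(\left(227 + 1019684\right) + \left(1061755 + 398\right) 670328\right) = \frac{4478789032 \left(1019911 + 1062153 \cdot 670328\right)}{2135} = \frac{4478789032 \left(1019911 + 711990896184\right)}{2135} = \frac{4478789032}{2135} \cdot 711991916095 = \frac{637772316935790054008}{427}$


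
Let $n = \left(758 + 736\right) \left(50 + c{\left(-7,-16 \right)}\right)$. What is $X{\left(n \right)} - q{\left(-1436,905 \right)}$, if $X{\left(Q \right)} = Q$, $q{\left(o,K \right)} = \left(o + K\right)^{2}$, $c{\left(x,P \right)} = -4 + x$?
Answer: $-223695$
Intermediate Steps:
$n = 58266$ ($n = \left(758 + 736\right) \left(50 - 11\right) = 1494 \left(50 - 11\right) = 1494 \cdot 39 = 58266$)
$q{\left(o,K \right)} = \left(K + o\right)^{2}$
$X{\left(n \right)} - q{\left(-1436,905 \right)} = 58266 - \left(905 - 1436\right)^{2} = 58266 - \left(-531\right)^{2} = 58266 - 281961 = -223695$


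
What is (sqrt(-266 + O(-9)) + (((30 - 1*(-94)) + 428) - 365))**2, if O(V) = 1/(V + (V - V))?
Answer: (561 + I*sqrt(2395))**2/9 ≈ 34703.0 + 6101.0*I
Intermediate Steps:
O(V) = 1/V (O(V) = 1/(V + 0) = 1/V)
(sqrt(-266 + O(-9)) + (((30 - 1*(-94)) + 428) - 365))**2 = (sqrt(-266 + 1/(-9)) + (((30 - 1*(-94)) + 428) - 365))**2 = (sqrt(-266 - 1/9) + (((30 + 94) + 428) - 365))**2 = (sqrt(-2395/9) + ((124 + 428) - 365))**2 = (I*sqrt(2395)/3 + (552 - 365))**2 = (I*sqrt(2395)/3 + 187)**2 = (187 + I*sqrt(2395)/3)**2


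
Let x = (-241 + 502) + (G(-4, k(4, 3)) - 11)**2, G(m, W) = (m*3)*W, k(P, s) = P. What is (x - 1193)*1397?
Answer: 3560953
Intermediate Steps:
G(m, W) = 3*W*m (G(m, W) = (3*m)*W = 3*W*m)
x = 3742 (x = (-241 + 502) + (3*4*(-4) - 11)**2 = 261 + (-48 - 11)**2 = 261 + (-59)**2 = 261 + 3481 = 3742)
(x - 1193)*1397 = (3742 - 1193)*1397 = 2549*1397 = 3560953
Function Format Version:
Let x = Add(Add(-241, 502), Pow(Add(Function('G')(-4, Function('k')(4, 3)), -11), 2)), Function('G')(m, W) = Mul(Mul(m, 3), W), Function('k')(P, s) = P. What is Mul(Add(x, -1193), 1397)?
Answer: 3560953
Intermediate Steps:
Function('G')(m, W) = Mul(3, W, m) (Function('G')(m, W) = Mul(Mul(3, m), W) = Mul(3, W, m))
x = 3742 (x = Add(Add(-241, 502), Pow(Add(Mul(3, 4, -4), -11), 2)) = Add(261, Pow(Add(-48, -11), 2)) = Add(261, Pow(-59, 2)) = Add(261, 3481) = 3742)
Mul(Add(x, -1193), 1397) = Mul(Add(3742, -1193), 1397) = Mul(2549, 1397) = 3560953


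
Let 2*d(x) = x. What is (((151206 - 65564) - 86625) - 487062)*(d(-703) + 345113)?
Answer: -336518252535/2 ≈ -1.6826e+11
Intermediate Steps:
d(x) = x/2
(((151206 - 65564) - 86625) - 487062)*(d(-703) + 345113) = (((151206 - 65564) - 86625) - 487062)*((1/2)*(-703) + 345113) = ((85642 - 86625) - 487062)*(-703/2 + 345113) = (-983 - 487062)*(689523/2) = -488045*689523/2 = -336518252535/2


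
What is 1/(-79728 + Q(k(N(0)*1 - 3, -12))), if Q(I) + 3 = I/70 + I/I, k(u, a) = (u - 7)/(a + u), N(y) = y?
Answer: -105/8371649 ≈ -1.2542e-5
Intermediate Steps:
k(u, a) = (-7 + u)/(a + u)
Q(I) = -2 + I/70 (Q(I) = -3 + (I/70 + I/I) = -3 + (I*(1/70) + 1) = -3 + (I/70 + 1) = -3 + (1 + I/70) = -2 + I/70)
1/(-79728 + Q(k(N(0)*1 - 3, -12))) = 1/(-79728 + (-2 + ((-7 + (0*1 - 3))/(-12 + (0*1 - 3)))/70)) = 1/(-79728 + (-2 + ((-7 + (0 - 3))/(-12 + (0 - 3)))/70)) = 1/(-79728 + (-2 + ((-7 - 3)/(-12 - 3))/70)) = 1/(-79728 + (-2 + (-10/(-15))/70)) = 1/(-79728 + (-2 + (-1/15*(-10))/70)) = 1/(-79728 + (-2 + (1/70)*(⅔))) = 1/(-79728 + (-2 + 1/105)) = 1/(-79728 - 209/105) = 1/(-8371649/105) = -105/8371649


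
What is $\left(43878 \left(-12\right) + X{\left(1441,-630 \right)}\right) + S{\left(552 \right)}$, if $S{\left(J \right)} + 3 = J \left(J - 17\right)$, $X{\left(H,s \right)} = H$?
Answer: $-229778$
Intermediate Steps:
$S{\left(J \right)} = -3 + J \left(-17 + J\right)$ ($S{\left(J \right)} = -3 + J \left(J - 17\right) = -3 + J \left(-17 + J\right)$)
$\left(43878 \left(-12\right) + X{\left(1441,-630 \right)}\right) + S{\left(552 \right)} = \left(43878 \left(-12\right) + 1441\right) - \left(9387 - 304704\right) = \left(-526536 + 1441\right) - -295317 = -525095 + 295317 = -229778$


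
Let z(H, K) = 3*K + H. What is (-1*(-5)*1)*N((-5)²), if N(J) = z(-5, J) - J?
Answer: 225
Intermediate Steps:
z(H, K) = H + 3*K
N(J) = -5 + 2*J (N(J) = (-5 + 3*J) - J = -5 + 2*J)
(-1*(-5)*1)*N((-5)²) = (-1*(-5)*1)*(-5 + 2*(-5)²) = (5*1)*(-5 + 2*25) = 5*(-5 + 50) = 5*45 = 225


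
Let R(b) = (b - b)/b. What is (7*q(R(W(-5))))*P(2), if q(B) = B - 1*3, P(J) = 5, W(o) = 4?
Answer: -105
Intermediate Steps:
R(b) = 0 (R(b) = 0/b = 0)
q(B) = -3 + B (q(B) = B - 3 = -3 + B)
(7*q(R(W(-5))))*P(2) = (7*(-3 + 0))*5 = (7*(-3))*5 = -21*5 = -105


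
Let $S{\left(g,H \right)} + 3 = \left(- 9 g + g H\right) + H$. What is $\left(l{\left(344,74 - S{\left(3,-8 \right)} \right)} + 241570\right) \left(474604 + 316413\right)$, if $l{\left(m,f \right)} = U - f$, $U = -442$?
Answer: $190628768864$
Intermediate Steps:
$S{\left(g,H \right)} = -3 + H - 9 g + H g$ ($S{\left(g,H \right)} = -3 + \left(\left(- 9 g + g H\right) + H\right) = -3 + \left(\left(- 9 g + H g\right) + H\right) = -3 + \left(H - 9 g + H g\right) = -3 + H - 9 g + H g$)
$l{\left(m,f \right)} = -442 - f$
$\left(l{\left(344,74 - S{\left(3,-8 \right)} \right)} + 241570\right) \left(474604 + 316413\right) = \left(\left(-442 - \left(74 - \left(-3 - 8 - 27 - 24\right)\right)\right) + 241570\right) \left(474604 + 316413\right) = \left(\left(-442 - \left(74 - \left(-3 - 8 - 27 - 24\right)\right)\right) + 241570\right) 791017 = \left(\left(-442 - \left(74 - -62\right)\right) + 241570\right) 791017 = \left(\left(-442 - \left(74 + 62\right)\right) + 241570\right) 791017 = \left(\left(-442 - 136\right) + 241570\right) 791017 = \left(-578 + 241570\right) 791017 = 240992 \cdot 791017 = 190628768864$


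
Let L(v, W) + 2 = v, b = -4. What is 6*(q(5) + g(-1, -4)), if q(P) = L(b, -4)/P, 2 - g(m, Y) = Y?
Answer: 144/5 ≈ 28.800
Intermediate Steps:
g(m, Y) = 2 - Y
L(v, W) = -2 + v
q(P) = -6/P (q(P) = (-2 - 4)/P = -6/P)
6*(q(5) + g(-1, -4)) = 6*(-6/5 + (2 - 1*(-4))) = 6*(-6*⅕ + (2 + 4)) = 6*(-6/5 + 6) = 6*(24/5) = 144/5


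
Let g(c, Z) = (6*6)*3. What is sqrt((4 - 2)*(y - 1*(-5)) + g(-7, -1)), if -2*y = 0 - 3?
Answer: 11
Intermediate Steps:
g(c, Z) = 108 (g(c, Z) = 36*3 = 108)
y = 3/2 (y = -(0 - 3)/2 = -1/2*(-3) = 3/2 ≈ 1.5000)
sqrt((4 - 2)*(y - 1*(-5)) + g(-7, -1)) = sqrt((4 - 2)*(3/2 - 1*(-5)) + 108) = sqrt(2*(3/2 + 5) + 108) = sqrt(2*(13/2) + 108) = sqrt(13 + 108) = sqrt(121) = 11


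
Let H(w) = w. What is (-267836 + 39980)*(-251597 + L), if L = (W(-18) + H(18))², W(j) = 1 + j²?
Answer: 30520855488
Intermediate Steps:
L = 117649 (L = ((1 + (-18)²) + 18)² = ((1 + 324) + 18)² = (325 + 18)² = 343² = 117649)
(-267836 + 39980)*(-251597 + L) = (-267836 + 39980)*(-251597 + 117649) = -227856*(-133948) = 30520855488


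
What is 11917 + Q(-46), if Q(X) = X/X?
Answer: 11918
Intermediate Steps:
Q(X) = 1
11917 + Q(-46) = 11917 + 1 = 11918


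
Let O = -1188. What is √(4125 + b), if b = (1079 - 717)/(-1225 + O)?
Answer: √24017223619/2413 ≈ 64.225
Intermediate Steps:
b = -362/2413 (b = (1079 - 717)/(-1225 - 1188) = 362/(-2413) = 362*(-1/2413) = -362/2413 ≈ -0.15002)
√(4125 + b) = √(4125 - 362/2413) = √(9953263/2413) = √24017223619/2413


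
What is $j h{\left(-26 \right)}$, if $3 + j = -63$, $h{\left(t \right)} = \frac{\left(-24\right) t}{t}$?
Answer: $1584$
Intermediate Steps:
$h{\left(t \right)} = -24$
$j = -66$ ($j = -3 - 63 = -66$)
$j h{\left(-26 \right)} = \left(-66\right) \left(-24\right) = 1584$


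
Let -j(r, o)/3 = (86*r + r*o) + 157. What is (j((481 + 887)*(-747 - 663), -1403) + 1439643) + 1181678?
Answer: -7618384030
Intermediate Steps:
j(r, o) = -471 - 258*r - 3*o*r (j(r, o) = -3*((86*r + r*o) + 157) = -3*((86*r + o*r) + 157) = -3*(157 + 86*r + o*r) = -471 - 258*r - 3*o*r)
(j((481 + 887)*(-747 - 663), -1403) + 1439643) + 1181678 = ((-471 - 258*(481 + 887)*(-747 - 663) - 3*(-1403)*(481 + 887)*(-747 - 663)) + 1439643) + 1181678 = ((-471 - 352944*(-1410) - 3*(-1403)*1368*(-1410)) + 1439643) + 1181678 = ((-471 - 258*(-1928880) - 3*(-1403)*(-1928880)) + 1439643) + 1181678 = ((-471 + 497651040 - 8118655920) + 1439643) + 1181678 = (-7621005351 + 1439643) + 1181678 = -7619565708 + 1181678 = -7618384030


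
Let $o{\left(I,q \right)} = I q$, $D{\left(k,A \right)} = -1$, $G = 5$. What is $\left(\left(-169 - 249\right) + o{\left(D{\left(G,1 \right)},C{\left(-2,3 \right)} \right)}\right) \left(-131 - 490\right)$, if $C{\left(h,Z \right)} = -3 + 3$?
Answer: $259578$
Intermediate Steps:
$C{\left(h,Z \right)} = 0$
$\left(\left(-169 - 249\right) + o{\left(D{\left(G,1 \right)},C{\left(-2,3 \right)} \right)}\right) \left(-131 - 490\right) = \left(\left(-169 - 249\right) - 0\right) \left(-131 - 490\right) = \left(\left(-169 - 249\right) + 0\right) \left(-621\right) = \left(-418 + 0\right) \left(-621\right) = \left(-418\right) \left(-621\right) = 259578$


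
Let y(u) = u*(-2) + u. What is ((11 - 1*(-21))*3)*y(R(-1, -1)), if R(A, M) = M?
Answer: 96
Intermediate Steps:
y(u) = -u (y(u) = -2*u + u = -u)
((11 - 1*(-21))*3)*y(R(-1, -1)) = ((11 - 1*(-21))*3)*(-1*(-1)) = ((11 + 21)*3)*1 = (32*3)*1 = 96*1 = 96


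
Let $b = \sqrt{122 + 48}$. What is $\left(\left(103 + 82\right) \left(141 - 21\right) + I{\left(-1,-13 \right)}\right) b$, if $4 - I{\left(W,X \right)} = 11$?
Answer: $22193 \sqrt{170} \approx 2.8936 \cdot 10^{5}$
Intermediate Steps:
$I{\left(W,X \right)} = -7$ ($I{\left(W,X \right)} = 4 - 11 = -7$)
$b = \sqrt{170} \approx 13.038$
$\left(\left(103 + 82\right) \left(141 - 21\right) + I{\left(-1,-13 \right)}\right) b = \left(\left(103 + 82\right) \left(141 - 21\right) - 7\right) \sqrt{170} = \left(185 \cdot 120 - 7\right) \sqrt{170} = \left(22200 - 7\right) \sqrt{170} = 22193 \sqrt{170}$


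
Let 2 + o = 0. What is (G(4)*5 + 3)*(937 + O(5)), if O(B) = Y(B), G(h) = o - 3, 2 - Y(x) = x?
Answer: -20548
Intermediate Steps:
o = -2 (o = -2 + 0 = -2)
Y(x) = 2 - x
G(h) = -5 (G(h) = -2 - 3 = -5)
O(B) = 2 - B
(G(4)*5 + 3)*(937 + O(5)) = (-5*5 + 3)*(937 + (2 - 1*5)) = (-25 + 3)*(937 + (2 - 5)) = -22*(937 - 3) = -22*934 = -20548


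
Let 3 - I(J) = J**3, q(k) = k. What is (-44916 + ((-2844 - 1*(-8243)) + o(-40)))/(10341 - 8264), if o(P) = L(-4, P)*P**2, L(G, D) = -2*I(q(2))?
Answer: -351/31 ≈ -11.323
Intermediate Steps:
I(J) = 3 - J**3
L(G, D) = 10 (L(G, D) = -2*(3 - 1*2**3) = -2*(3 - 1*8) = -2*(3 - 8) = -2*(-5) = 10)
o(P) = 10*P**2
(-44916 + ((-2844 - 1*(-8243)) + o(-40)))/(10341 - 8264) = (-44916 + ((-2844 - 1*(-8243)) + 10*(-40)**2))/(10341 - 8264) = (-44916 + ((-2844 + 8243) + 10*1600))/2077 = (-44916 + (5399 + 16000))*(1/2077) = (-44916 + 21399)*(1/2077) = -23517*1/2077 = -351/31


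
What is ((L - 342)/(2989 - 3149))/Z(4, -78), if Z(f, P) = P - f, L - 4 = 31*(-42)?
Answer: -⅛ ≈ -0.12500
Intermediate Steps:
L = -1298 (L = 4 + 31*(-42) = 4 - 1302 = -1298)
((L - 342)/(2989 - 3149))/Z(4, -78) = ((-1298 - 342)/(2989 - 3149))/(-78 - 1*4) = (-1640/(-160))/(-78 - 4) = -1640*(-1/160)/(-82) = (41/4)*(-1/82) = -⅛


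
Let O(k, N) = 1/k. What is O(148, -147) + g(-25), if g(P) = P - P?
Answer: 1/148 ≈ 0.0067568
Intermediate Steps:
g(P) = 0
O(148, -147) + g(-25) = 1/148 + 0 = 1/148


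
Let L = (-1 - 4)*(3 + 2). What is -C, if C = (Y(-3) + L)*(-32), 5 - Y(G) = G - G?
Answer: -640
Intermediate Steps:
Y(G) = 5 (Y(G) = 5 - (G - G) = 5 - 1*0 = 5 + 0 = 5)
L = -25 (L = -5*5 = -25)
C = 640 (C = (5 - 25)*(-32) = -20*(-32) = 640)
-C = -1*640 = -640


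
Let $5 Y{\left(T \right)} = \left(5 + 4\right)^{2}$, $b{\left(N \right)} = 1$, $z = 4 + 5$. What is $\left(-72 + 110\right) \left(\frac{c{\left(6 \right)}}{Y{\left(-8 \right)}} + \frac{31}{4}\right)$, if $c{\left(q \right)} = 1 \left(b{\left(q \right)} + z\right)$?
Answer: $\frac{51509}{162} \approx 317.96$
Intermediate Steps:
$z = 9$
$c{\left(q \right)} = 10$ ($c{\left(q \right)} = 1 \left(1 + 9\right) = 1 \cdot 10 = 10$)
$Y{\left(T \right)} = \frac{81}{5}$ ($Y{\left(T \right)} = \frac{\left(5 + 4\right)^{2}}{5} = \frac{9^{2}}{5} = \frac{1}{5} \cdot 81 = \frac{81}{5}$)
$\left(-72 + 110\right) \left(\frac{c{\left(6 \right)}}{Y{\left(-8 \right)}} + \frac{31}{4}\right) = \left(-72 + 110\right) \left(\frac{10}{\frac{81}{5}} + \frac{31}{4}\right) = 38 \left(10 \cdot \frac{5}{81} + 31 \cdot \frac{1}{4}\right) = 38 \left(\frac{50}{81} + \frac{31}{4}\right) = 38 \cdot \frac{2711}{324} = \frac{51509}{162}$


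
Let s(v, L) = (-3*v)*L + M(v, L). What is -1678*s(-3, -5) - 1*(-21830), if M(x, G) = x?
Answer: 102374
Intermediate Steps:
s(v, L) = v - 3*L*v (s(v, L) = (-3*v)*L + v = -3*L*v + v = v - 3*L*v)
-1678*s(-3, -5) - 1*(-21830) = -(-5034)*(1 - 3*(-5)) - 1*(-21830) = -(-5034)*(1 + 15) + 21830 = -(-5034)*16 + 21830 = -1678*(-48) + 21830 = 80544 + 21830 = 102374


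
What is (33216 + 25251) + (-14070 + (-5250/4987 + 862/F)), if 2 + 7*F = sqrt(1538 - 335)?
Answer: 265521887327/5979413 + 6034*sqrt(1203)/1199 ≈ 44581.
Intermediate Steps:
F = -2/7 + sqrt(1203)/7 (F = -2/7 + sqrt(1538 - 335)/7 = -2/7 + sqrt(1203)/7 ≈ 4.6692)
(33216 + 25251) + (-14070 + (-5250/4987 + 862/F)) = (33216 + 25251) + (-14070 + (-5250/4987 + 862/(-2/7 + sqrt(1203)/7))) = 58467 + (-14070 + (-5250*1/4987 + 862/(-2/7 + sqrt(1203)/7))) = 58467 + (-14070 + (-5250/4987 + 862/(-2/7 + sqrt(1203)/7))) = 58467 + (-70172340/4987 + 862/(-2/7 + sqrt(1203)/7)) = 221402589/4987 + 862/(-2/7 + sqrt(1203)/7)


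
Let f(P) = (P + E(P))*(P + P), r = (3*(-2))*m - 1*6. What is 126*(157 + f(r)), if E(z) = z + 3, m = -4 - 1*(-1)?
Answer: 101430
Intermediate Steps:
m = -3 (m = -4 + 1 = -3)
E(z) = 3 + z
r = 12 (r = (3*(-2))*(-3) - 1*6 = -6*(-3) - 6 = 18 - 6 = 12)
f(P) = 2*P*(3 + 2*P) (f(P) = (P + (3 + P))*(P + P) = (3 + 2*P)*(2*P) = 2*P*(3 + 2*P))
126*(157 + f(r)) = 126*(157 + 2*12*(3 + 2*12)) = 126*(157 + 2*12*(3 + 24)) = 126*(157 + 2*12*27) = 126*(157 + 648) = 126*805 = 101430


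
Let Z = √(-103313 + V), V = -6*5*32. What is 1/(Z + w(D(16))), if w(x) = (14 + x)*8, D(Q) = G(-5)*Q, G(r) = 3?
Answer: 496/350289 - 13*I*√617/350289 ≈ 0.001416 - 0.00092185*I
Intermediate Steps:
V = -960 (V = -30*32 = -960)
D(Q) = 3*Q
Z = 13*I*√617 (Z = √(-103313 - 960) = √(-104273) = 13*I*√617 ≈ 322.91*I)
w(x) = 112 + 8*x
1/(Z + w(D(16))) = 1/(13*I*√617 + (112 + 8*(3*16))) = 1/(13*I*√617 + (112 + 8*48)) = 1/(13*I*√617 + (112 + 384)) = 1/(13*I*√617 + 496) = 1/(496 + 13*I*√617)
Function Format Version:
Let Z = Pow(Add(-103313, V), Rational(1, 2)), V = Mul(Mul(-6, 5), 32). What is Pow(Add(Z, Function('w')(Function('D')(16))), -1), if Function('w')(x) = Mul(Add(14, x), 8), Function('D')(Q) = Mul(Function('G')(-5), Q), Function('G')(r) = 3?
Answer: Add(Rational(496, 350289), Mul(Rational(-13, 350289), I, Pow(617, Rational(1, 2)))) ≈ Add(0.0014160, Mul(-0.00092185, I))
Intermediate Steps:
V = -960 (V = Mul(-30, 32) = -960)
Function('D')(Q) = Mul(3, Q)
Z = Mul(13, I, Pow(617, Rational(1, 2))) (Z = Pow(Add(-103313, -960), Rational(1, 2)) = Pow(-104273, Rational(1, 2)) = Mul(13, I, Pow(617, Rational(1, 2))) ≈ Mul(322.91, I))
Function('w')(x) = Add(112, Mul(8, x))
Pow(Add(Z, Function('w')(Function('D')(16))), -1) = Pow(Add(Mul(13, I, Pow(617, Rational(1, 2))), Add(112, Mul(8, Mul(3, 16)))), -1) = Pow(Add(Mul(13, I, Pow(617, Rational(1, 2))), Add(112, Mul(8, 48))), -1) = Pow(Add(Mul(13, I, Pow(617, Rational(1, 2))), Add(112, 384)), -1) = Pow(Add(Mul(13, I, Pow(617, Rational(1, 2))), 496), -1) = Pow(Add(496, Mul(13, I, Pow(617, Rational(1, 2)))), -1)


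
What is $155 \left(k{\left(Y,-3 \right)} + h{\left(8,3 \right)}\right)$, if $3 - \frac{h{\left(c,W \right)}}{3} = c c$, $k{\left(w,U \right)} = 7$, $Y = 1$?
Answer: $-27280$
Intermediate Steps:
$h{\left(c,W \right)} = 9 - 3 c^{2}$ ($h{\left(c,W \right)} = 9 - 3 c c = 9 - 3 c^{2}$)
$155 \left(k{\left(Y,-3 \right)} + h{\left(8,3 \right)}\right) = 155 \left(7 + \left(9 - 3 \cdot 8^{2}\right)\right) = 155 \left(7 + \left(9 - 192\right)\right) = 155 \left(7 - 183\right) = 155 \left(-176\right) = -27280$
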